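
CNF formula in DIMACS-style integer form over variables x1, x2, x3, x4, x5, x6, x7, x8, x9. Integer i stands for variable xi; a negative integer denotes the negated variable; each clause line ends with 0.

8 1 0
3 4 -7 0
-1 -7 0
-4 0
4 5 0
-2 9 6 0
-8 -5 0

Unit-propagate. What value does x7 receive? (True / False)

(~x4) is a unit clause: x4 = False.
From (x4 | x5) and x4 = False: x5 = True.
From (~x5 | ~x8) and x5 = True: x8 = False.
From (x8 | x1) and x8 = False: x1 = True.
(~x1 | ~x7) with x1 = True leaves only ~x7, so x7 = False.

False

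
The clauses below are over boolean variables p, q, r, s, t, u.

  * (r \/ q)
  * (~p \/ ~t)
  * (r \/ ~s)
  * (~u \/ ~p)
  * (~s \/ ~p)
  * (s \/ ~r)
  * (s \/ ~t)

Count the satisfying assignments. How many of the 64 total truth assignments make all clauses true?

Case analysis on s and p:
  s=1, p=1: a clause becomes empty — 0.
  s=1, p=0: forces r=1; q, t, u free → 2^3 = 8.
  s=0, p=1: remaining (q,r,t,u) ∈ {(1,0,0,0)} — 1.
  s=0, p=0: remaining (q,r,t,u) ∈ {(1,0,0,0); (1,0,0,1)} — 2.
Total: 0 + 8 + 1 + 2 = 11.

11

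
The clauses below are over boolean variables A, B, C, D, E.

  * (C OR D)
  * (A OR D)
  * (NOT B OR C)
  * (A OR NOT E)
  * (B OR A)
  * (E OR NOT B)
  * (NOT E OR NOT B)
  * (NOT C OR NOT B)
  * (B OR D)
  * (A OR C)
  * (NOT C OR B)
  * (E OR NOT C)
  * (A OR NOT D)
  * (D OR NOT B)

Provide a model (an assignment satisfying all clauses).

A = True  B = False  C = False  D = True  E = False

Pure literal: A appears only positively; assign A = True.
Try B = False.
  then D is forced to True.
  then C is forced to False.
E is now unconstrained; take E = False.
Every clause has at least one true literal under this assignment.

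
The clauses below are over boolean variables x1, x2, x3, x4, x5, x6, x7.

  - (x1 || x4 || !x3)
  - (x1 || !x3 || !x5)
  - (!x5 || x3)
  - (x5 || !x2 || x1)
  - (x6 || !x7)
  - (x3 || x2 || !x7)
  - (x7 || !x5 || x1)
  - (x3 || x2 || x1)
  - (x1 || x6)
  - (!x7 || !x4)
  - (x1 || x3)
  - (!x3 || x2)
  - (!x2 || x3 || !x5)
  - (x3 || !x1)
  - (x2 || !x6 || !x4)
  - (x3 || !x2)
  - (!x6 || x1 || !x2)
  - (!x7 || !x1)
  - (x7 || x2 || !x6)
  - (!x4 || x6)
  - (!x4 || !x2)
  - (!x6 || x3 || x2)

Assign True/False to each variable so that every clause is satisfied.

x1 = True  x2 = True  x3 = True  x4 = False  x5 = False  x6 = True  x7 = False

Try x1 = True.
  then x3 is forced to True.
  then x2 is forced to True.
  then x7 is forced to False.
  then x4 is forced to False.
x5, x6 are now unconstrained; take x5 = False, x6 = True.
Every clause has at least one true literal under this assignment.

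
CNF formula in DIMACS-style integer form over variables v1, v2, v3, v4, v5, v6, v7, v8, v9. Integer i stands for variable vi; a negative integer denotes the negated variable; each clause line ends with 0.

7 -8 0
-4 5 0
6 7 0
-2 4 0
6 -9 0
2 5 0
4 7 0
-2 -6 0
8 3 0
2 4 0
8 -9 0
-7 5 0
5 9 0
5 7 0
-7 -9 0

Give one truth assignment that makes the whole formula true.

v1=F, v2=F, v3=T, v4=T, v5=T, v6=T, v7=F, v8=F, v9=F

Pure literal: v3 appears only positively; assign v3 = True.
v5 occurs only positively in the remaining clauses — set v5 = True.
Try v2 = False.
  then v4 is forced to True.
For the remaining variables, v1 = False, v6 = True, v7 = False, v8 = False, v9 = False works.
Every clause has at least one true literal under this assignment.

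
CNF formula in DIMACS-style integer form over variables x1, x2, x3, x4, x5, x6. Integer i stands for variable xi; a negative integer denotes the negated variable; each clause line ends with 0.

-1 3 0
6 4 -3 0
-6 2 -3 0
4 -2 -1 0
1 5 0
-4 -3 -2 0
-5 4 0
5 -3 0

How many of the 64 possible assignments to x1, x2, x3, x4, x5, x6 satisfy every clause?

The models are:
  x1=F x2=F x3=F x4=T x5=T x6=F
  x1=F x2=F x3=F x4=T x5=T x6=T
  x1=F x2=F x3=T x4=T x5=T x6=F
  x1=F x2=T x3=F x4=T x5=T x6=F
  x1=F x2=T x3=F x4=T x5=T x6=T
  x1=T x2=F x3=T x4=T x5=T x6=F
That's 6 in total.

6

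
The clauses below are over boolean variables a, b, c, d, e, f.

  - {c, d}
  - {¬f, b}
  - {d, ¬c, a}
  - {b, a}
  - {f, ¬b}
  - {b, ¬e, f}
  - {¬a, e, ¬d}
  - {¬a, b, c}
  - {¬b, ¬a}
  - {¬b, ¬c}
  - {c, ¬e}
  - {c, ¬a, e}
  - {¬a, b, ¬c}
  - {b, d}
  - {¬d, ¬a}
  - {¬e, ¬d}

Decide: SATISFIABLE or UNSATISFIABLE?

SATISFIABLE

Try a = False.
  then b is forced to True.
  then f is forced to True.
  then c is forced to False.
  then d is forced to True.
  then e is forced to False.
So a=False, b=True, c=False, d=True, e=False, f=True is a satisfying assignment.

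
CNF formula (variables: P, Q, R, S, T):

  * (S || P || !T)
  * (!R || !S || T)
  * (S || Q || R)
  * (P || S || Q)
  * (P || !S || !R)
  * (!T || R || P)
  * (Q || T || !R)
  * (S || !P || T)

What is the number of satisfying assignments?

Split on S, then P.
  S=T, P=T: Q free; 3 ways for (R,T) × 2^1 = 6.
  S=T, P=F: remaining (Q,R,T) ∈ {(F,F,F); (T,F,F)} — 2.
  S=F, P=T: remaining (Q,R,T) ∈ {(F,T,T); (T,F,T); (T,T,T)} — 3.
  S=F, P=F: remaining (Q,R,T) ∈ {(T,F,F); (T,T,F)} — 2.
Total: 6 + 2 + 3 + 2 = 13.

13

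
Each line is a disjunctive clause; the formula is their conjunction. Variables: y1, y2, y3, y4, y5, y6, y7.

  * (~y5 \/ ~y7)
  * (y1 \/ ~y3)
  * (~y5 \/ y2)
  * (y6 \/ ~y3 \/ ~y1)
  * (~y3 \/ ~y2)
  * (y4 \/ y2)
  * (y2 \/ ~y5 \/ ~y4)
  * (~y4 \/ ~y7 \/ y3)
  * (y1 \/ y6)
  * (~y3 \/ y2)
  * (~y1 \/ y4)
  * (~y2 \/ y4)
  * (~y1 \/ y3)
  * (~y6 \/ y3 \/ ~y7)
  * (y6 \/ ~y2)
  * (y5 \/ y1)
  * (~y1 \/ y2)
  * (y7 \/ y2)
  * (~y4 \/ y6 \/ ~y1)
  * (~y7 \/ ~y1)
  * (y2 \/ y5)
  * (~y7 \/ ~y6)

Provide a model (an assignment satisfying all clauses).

y1 = F  y2 = T  y3 = F  y4 = T  y5 = T  y6 = T  y7 = F

Try y1 = False.
  then y3 is forced to False.
  then y6 is forced to True.
  then y7 is forced to False.
  then y5 is forced to True.
  then y2 is forced to True.
  then y4 is forced to True.
Check each clause:
  1. (~y5 \/ ~y7) — ~y7 is true.
  2. (y1 \/ ~y3) — ~y3 is true.
  3. (~y5 \/ y2) — y2 is true.
  4. (~y3 \/ y6 \/ ~y1) — ~y3 is true.
  5. (~y2 \/ ~y3) — ~y3 is true.
  6. (y4 \/ y2) — y2 is true.
  7. (~y5 \/ ~y4 \/ y2) — y2 is true.
  8. (~y7 \/ y3 \/ ~y4) — ~y7 is true.
  9. (y6 \/ y1) — y6 is true.
  10. (y2 \/ ~y3) — y2 is true.
  11. (y4 \/ ~y1) — y4 is true.
  12. (~y2 \/ y4) — y4 is true.
  13. (y3 \/ ~y1) — ~y1 is true.
  14. (y3 \/ ~y6 \/ ~y7) — ~y7 is true.
  15. (y6 \/ ~y2) — y6 is true.
  16. (y5 \/ y1) — y5 is true.
  17. (~y1 \/ y2) — y2 is true.
  18. (y2 \/ y7) — y2 is true.
  19. (y6 \/ ~y4 \/ ~y1) — ~y1 is true.
  20. (~y1 \/ ~y7) — ~y7 is true.
  21. (y2 \/ y5) — y2 is true.
  22. (~y6 \/ ~y7) — ~y7 is true.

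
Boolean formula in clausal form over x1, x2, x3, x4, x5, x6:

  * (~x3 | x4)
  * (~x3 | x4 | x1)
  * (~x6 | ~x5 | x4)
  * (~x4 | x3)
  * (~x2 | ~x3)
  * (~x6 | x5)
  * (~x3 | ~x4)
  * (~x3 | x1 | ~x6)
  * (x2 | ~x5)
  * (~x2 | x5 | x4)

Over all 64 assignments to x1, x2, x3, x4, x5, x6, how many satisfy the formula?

4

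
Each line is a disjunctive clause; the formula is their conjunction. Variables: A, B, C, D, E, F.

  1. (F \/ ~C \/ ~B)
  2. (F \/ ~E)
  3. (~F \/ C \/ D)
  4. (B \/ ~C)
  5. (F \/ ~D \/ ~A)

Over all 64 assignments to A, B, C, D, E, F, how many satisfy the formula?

Split on F, then C.
  F=T, C=T: forces B=T; A, D, E free → 2^3 = 8.
  F=T, C=F: forces D=T; A, B, E free → 2^3 = 8.
  F=F, C=T: a clause becomes empty — 0.
  F=F, C=F: B free; 3 ways for (A,D,E) × 2^1 = 6.
Total: 8 + 8 + 0 + 6 = 22.

22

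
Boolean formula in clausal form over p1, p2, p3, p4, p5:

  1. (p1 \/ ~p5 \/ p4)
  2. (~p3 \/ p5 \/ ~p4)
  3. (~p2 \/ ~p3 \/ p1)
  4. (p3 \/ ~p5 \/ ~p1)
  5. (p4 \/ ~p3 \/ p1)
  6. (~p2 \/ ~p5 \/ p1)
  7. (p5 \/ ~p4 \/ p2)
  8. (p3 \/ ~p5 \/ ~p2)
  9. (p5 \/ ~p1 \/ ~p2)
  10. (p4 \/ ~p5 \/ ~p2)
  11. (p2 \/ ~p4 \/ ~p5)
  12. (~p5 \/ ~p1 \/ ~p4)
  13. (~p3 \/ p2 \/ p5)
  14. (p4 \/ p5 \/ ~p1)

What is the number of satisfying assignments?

The models are:
  p1=F p2=F p3=F p4=F p5=F
  p1=F p2=T p3=F p4=F p5=F
  p1=F p2=T p3=F p4=T p5=F
  p1=T p2=F p3=T p4=F p5=T
That's 4 in total.

4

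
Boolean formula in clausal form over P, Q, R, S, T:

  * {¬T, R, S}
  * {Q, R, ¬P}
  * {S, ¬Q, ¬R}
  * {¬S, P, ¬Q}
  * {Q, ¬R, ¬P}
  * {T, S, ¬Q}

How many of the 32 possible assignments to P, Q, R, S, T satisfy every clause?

11

Case analysis on Q and R:
  Q=1, R=1: remaining (P,S,T) ∈ {(1,1,0); (1,1,1)} — 2.
  Q=1, R=0: remaining (P,S,T) ∈ {(1,1,0); (1,1,1)} — 2.
  Q=0, R=1: remaining (P,S,T) ∈ {(0,0,0); (0,0,1); (0,1,0); (0,1,1)} — 4.
  Q=0, R=0: remaining (P,S,T) ∈ {(0,0,0); (0,1,0); (0,1,1)} — 3.
Total: 2 + 2 + 4 + 3 = 11.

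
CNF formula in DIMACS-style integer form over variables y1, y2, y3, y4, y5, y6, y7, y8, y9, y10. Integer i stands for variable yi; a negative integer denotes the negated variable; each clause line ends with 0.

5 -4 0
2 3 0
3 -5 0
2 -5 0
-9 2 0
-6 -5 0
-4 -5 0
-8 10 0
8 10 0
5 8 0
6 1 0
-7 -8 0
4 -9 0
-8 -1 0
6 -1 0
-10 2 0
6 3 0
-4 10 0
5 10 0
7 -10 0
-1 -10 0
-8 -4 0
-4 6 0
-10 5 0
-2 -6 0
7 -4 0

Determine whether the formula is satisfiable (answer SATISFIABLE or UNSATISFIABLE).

UNSATISFIABLE

y5 = True:
  propagation gives y3=True, y2=True, y6=False, y4=False; an empty clause results — contradiction.
y5 = False:
  propagation gives y4=False, y8=True, y10=True; an empty clause results — contradiction.
Every branch closes, so no satisfying assignment exists.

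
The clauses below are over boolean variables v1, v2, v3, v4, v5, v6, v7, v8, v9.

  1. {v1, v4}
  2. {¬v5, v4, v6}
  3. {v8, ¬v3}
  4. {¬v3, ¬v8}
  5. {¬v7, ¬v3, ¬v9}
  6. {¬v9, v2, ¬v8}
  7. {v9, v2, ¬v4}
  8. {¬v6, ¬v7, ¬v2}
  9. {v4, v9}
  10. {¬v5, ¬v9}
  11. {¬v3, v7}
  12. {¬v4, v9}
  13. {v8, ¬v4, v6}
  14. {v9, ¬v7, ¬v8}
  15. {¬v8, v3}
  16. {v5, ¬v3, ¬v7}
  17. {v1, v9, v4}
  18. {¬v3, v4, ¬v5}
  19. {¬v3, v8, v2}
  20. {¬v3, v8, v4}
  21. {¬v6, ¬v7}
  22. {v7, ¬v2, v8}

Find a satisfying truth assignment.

v1=T  v2=F  v3=F  v4=F  v5=F  v6=F  v7=T  v8=F  v9=T

Pure literal: v1 appears only positively; assign v1 = True.
Branch on v2: take v2 = False.
Try v3 = False.
  then v8 is forced to False.
The remaining clauses are satisfied by v4 = False, v5 = False, v6 = False, v7 = True, v9 = True.
Check each clause:
  1. {v1, v4} — v1 is true.
  2. {v4, v6, ¬v5} — ¬v5 is true.
  3. {¬v3, v8} — ¬v3 is true.
  4. {¬v3, ¬v8} — ¬v8 is true.
  5. {¬v9, ¬v3, ¬v7} — ¬v3 is true.
  6. {v2, ¬v8, ¬v9} — ¬v8 is true.
  7. {¬v4, v9, v2} — v9 is true.
  8. {¬v2, ¬v7, ¬v6} — ¬v6 is true.
  9. {v9, v4} — v9 is true.
  10. {¬v5, ¬v9} — ¬v5 is true.
  11. {¬v3, v7} — ¬v3 is true.
  12. {¬v4, v9} — v9 is true.
  13. {v8, v6, ¬v4} — ¬v4 is true.
  14. {¬v8, v9, ¬v7} — ¬v8 is true.
  15. {¬v8, v3} — ¬v8 is true.
  16. {¬v3, v5, ¬v7} — ¬v3 is true.
  17. {v4, v1, v9} — v9 is true.
  18. {¬v3, ¬v5, v4} — ¬v5 is true.
  19. {v2, v8, ¬v3} — ¬v3 is true.
  20. {v8, v4, ¬v3} — ¬v3 is true.
  21. {¬v6, ¬v7} — ¬v6 is true.
  22. {v8, v7, ¬v2} — ¬v2 is true.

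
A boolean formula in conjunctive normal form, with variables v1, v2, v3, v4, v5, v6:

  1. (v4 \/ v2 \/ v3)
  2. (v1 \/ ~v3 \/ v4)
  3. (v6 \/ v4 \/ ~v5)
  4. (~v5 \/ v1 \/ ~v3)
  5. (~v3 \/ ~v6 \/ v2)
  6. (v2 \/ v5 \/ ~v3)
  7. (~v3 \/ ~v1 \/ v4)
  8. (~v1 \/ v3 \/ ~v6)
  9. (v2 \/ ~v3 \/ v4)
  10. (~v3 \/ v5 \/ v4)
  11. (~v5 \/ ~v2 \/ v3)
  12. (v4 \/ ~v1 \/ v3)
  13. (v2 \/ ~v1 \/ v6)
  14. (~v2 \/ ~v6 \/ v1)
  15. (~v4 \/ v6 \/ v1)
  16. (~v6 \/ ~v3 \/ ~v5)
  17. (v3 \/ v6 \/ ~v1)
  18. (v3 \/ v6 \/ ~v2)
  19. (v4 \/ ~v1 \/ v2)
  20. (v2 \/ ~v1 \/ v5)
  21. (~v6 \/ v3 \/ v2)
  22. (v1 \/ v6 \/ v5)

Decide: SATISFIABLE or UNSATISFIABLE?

SATISFIABLE

Try v1 = True.
For the remaining variables, v2 = True, v3 = True, v4 = True, v5 = True, v6 = False works.
So v1=True, v2=True, v3=True, v4=True, v5=True, v6=False is a satisfying assignment.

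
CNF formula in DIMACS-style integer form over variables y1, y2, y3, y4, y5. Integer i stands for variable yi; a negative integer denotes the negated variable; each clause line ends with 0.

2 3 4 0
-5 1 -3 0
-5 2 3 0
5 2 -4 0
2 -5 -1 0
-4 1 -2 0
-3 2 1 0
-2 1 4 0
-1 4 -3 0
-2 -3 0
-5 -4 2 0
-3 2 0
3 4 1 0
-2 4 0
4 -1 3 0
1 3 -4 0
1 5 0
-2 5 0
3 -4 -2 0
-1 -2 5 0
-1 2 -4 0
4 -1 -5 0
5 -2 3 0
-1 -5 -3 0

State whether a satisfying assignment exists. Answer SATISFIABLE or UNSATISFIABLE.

UNSATISFIABLE

y2 = True:
  propagation gives y3=False, y4=True; an empty clause results — contradiction.
y2 = False:
  propagation gives y3=False, y4=True, y5=False; an empty clause results — contradiction.
Every branch closes, so no satisfying assignment exists.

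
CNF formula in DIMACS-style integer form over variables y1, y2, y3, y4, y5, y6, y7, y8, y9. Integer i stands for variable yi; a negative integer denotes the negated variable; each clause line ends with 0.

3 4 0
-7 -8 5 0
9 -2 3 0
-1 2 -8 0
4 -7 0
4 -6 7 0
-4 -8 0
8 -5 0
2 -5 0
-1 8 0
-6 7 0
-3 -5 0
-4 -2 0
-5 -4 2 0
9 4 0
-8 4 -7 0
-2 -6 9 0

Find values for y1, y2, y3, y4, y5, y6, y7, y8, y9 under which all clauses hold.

y1=F  y2=F  y3=T  y4=T  y5=F  y6=T  y7=T  y8=F  y9=T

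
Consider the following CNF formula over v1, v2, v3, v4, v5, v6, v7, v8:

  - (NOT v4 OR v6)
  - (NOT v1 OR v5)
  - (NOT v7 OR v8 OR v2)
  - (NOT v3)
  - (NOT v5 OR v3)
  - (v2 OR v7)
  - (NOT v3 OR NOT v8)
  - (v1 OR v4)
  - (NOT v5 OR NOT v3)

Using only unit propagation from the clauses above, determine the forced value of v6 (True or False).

True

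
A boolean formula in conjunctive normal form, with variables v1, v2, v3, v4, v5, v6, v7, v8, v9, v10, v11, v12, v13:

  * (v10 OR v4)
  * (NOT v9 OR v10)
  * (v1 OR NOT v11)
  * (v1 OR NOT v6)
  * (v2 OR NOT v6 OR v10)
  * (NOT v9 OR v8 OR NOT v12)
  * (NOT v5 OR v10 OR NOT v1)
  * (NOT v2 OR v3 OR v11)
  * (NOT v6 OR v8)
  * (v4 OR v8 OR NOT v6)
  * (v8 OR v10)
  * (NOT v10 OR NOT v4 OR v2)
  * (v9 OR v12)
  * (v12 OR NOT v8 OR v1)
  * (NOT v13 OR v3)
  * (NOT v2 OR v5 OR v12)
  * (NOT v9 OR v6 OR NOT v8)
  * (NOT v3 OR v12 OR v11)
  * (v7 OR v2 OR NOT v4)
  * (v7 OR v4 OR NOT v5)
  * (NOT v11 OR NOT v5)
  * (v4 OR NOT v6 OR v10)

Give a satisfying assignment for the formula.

Pure literal: v7 appears only positively; assign v7 = True.
Pure literal: v13 appears only negated; assign v13 = False.
Branch on v1: take v1 = True.
For the remaining variables, v2 = False, v3 = True, v4 = False, v5 = False, v6 = False, v8 = False, v9 = False, v10 = True, v11 = True, v12 = True works.
Every clause has at least one true literal under this assignment.

v1=T, v2=F, v3=T, v4=F, v5=F, v6=F, v7=T, v8=F, v9=F, v10=T, v11=T, v12=T, v13=F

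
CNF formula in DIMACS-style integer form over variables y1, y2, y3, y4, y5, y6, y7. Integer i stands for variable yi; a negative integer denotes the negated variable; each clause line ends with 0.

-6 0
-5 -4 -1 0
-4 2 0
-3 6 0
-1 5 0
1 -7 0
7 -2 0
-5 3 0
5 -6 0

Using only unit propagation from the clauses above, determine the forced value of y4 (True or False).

Unit clause (!y6) sets y6 = False.
(y6 || !y3) with y6 = False leaves only !y3, so y3 = False.
In (y3 || !y5), y3 is now false; !y5 must hold, so y5 = False.
From (!y1 || y5) and y5 = False: y1 = False.
(y1 || !y7) with y1 = False leaves only !y7, so y7 = False.
(y7 || !y2) with y7 = False leaves only !y2, so y2 = False.
(!y4 || y2) with y2 = False leaves only !y4, so y4 = False.

False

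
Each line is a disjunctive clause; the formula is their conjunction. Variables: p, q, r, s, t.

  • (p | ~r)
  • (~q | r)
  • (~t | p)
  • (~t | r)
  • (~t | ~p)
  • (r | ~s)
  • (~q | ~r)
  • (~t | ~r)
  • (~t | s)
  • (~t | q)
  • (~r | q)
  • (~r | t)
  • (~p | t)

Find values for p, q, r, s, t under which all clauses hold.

p=0  q=0  r=0  s=0  t=0

Check each clause:
  1. (p | ~r) — ~r is true.
  2. (r | ~q) — ~q is true.
  3. (p | ~t) — ~t is true.
  4. (~t | r) — ~t is true.
  5. (~p | ~t) — ~t is true.
  6. (r | ~s) — ~s is true.
  7. (~r | ~q) — ~r is true.
  8. (~t | ~r) — ~t is true.
  9. (s | ~t) — ~t is true.
  10. (~t | q) — ~t is true.
  11. (q | ~r) — ~r is true.
  12. (~r | t) — ~r is true.
  13. (~p | t) — ~p is true.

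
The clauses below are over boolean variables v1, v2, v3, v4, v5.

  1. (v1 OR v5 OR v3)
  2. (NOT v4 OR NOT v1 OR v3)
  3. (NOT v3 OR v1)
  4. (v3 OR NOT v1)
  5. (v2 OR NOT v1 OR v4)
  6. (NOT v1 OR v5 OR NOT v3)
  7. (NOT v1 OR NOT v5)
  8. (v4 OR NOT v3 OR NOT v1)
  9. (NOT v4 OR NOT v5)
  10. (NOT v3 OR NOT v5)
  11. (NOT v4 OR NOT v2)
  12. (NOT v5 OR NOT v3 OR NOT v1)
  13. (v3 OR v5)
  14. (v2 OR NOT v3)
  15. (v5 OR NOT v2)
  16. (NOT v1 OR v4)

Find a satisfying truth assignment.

v1=0, v2=0, v3=0, v4=0, v5=1

Set v1 = False and propagate.
  then v3 is forced to False.
  then v5 is forced to True.
  then v4 is forced to False.
v2 is now unconstrained; take v2 = False.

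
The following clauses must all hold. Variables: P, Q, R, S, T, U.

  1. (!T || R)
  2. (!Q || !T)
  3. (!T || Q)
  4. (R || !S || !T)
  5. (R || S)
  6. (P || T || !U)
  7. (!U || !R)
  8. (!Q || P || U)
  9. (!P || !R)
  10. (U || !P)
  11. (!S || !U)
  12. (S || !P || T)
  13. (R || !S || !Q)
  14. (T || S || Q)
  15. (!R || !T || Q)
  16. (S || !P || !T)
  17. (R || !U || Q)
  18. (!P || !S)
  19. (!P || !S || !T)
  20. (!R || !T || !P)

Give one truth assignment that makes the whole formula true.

Set P = False and propagate.
Set Q = False and propagate.
  then T is forced to False.
  then U is forced to False.
  then S is forced to True.
R is now unconstrained; take R = False.
Check each clause:
  1. (R || !T) — !T is true.
  2. (!Q || !T) — !T is true.
  3. (!T || Q) — !T is true.
  4. (R || !T || !S) — !T is true.
  5. (R || S) — S is true.
  6. (T || P || !U) — !U is true.
  7. (!U || !R) — !U is true.
  8. (U || P || !Q) — !Q is true.
  9. (!R || !P) — !R is true.
  10. (U || !P) — !P is true.
  11. (!S || !U) — !U is true.
  12. (!P || T || S) — S is true.
  13. (R || !Q || !S) — !Q is true.
  14. (S || Q || T) — S is true.
  15. (Q || !T || !R) — !T is true.
  16. (!P || !T || S) — !T is true.
  17. (Q || R || !U) — !U is true.
  18. (!P || !S) — !P is true.
  19. (!S || !T || !P) — !T is true.
  20. (!T || !R || !P) — !T is true.

P=False, Q=False, R=False, S=True, T=False, U=False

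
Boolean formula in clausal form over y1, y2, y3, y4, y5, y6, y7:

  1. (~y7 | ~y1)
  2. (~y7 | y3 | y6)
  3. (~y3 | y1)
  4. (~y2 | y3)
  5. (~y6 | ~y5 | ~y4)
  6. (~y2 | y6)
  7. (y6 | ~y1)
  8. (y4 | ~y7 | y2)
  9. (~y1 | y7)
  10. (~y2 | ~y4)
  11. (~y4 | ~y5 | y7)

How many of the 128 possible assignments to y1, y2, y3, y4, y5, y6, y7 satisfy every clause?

7

The models are:
  y1=F y2=F y3=F y4=F y5=F y6=F y7=F
  y1=F y2=F y3=F y4=F y5=F y6=T y7=F
  y1=F y2=F y3=F y4=F y5=T y6=F y7=F
  y1=F y2=F y3=F y4=F y5=T y6=T y7=F
  y1=F y2=F y3=F y4=T y5=F y6=F y7=F
  y1=F y2=F y3=F y4=T y5=F y6=T y7=F
  y1=F y2=F y3=F y4=T y5=F y6=T y7=T
Count: 7.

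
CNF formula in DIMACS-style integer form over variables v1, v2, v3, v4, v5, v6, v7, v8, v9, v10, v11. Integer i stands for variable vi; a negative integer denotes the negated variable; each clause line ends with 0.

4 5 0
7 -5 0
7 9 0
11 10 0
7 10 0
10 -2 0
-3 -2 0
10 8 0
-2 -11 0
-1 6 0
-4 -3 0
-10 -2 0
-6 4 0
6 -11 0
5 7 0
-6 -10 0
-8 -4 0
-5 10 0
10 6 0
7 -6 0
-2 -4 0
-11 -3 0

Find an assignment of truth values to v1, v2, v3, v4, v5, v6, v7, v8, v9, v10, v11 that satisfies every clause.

v1 = F, v2 = F, v3 = F, v4 = T, v5 = F, v6 = F, v7 = T, v8 = F, v9 = F, v10 = T, v11 = F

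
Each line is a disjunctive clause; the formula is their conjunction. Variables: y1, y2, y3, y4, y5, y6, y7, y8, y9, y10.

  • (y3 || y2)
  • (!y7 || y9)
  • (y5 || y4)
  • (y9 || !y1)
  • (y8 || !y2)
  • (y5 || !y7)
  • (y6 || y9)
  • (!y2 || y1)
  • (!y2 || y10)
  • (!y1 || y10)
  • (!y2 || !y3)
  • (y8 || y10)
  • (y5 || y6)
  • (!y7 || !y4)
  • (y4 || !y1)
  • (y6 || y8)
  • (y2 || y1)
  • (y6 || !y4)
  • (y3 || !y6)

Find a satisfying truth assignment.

y1=T, y2=F, y3=T, y4=T, y5=F, y6=T, y7=F, y8=F, y9=T, y10=T

y7 occurs only negated in the remaining clauses — set y7 = False.
Pure literal: y9 appears only positively; assign y9 = True.
Try y1 = True.
  then y10 is forced to True.
  then y4 is forced to True.
  then y6 is forced to True.
  then y3 is forced to True.
  then y2 is forced to False.
y5, y8 are now unconstrained; take y5 = False, y8 = False.
Every clause has at least one true literal under this assignment.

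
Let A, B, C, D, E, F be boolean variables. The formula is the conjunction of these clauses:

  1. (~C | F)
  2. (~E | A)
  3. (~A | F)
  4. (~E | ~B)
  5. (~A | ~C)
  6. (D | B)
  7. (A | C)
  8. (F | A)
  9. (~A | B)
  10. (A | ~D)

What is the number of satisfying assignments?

3

The models are:
  A=0 B=1 C=1 D=0 E=0 F=1
  A=1 B=1 C=0 D=0 E=0 F=1
  A=1 B=1 C=0 D=1 E=0 F=1
That's 3 in total.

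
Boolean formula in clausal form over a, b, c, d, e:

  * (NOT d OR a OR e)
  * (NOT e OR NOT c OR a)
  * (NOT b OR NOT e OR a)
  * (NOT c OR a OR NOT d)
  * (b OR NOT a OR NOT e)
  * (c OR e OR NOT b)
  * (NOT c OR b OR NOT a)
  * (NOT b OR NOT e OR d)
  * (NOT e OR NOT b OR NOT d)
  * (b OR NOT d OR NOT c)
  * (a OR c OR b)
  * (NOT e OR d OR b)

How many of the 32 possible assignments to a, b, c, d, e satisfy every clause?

Satisfying assignments:
  a=0 b=0 c=1 d=0 e=0
  a=0 b=1 c=1 d=0 e=0
  a=1 b=0 c=0 d=0 e=0
  a=1 b=0 c=0 d=1 e=0
  a=1 b=1 c=1 d=0 e=0
  a=1 b=1 c=1 d=1 e=0
That's 6 in total.

6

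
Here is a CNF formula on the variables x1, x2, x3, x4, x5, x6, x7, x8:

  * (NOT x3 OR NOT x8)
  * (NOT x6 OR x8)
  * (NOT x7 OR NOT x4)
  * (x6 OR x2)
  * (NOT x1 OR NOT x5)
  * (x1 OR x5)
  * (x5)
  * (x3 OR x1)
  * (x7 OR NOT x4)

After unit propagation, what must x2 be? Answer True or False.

(x5) stands alone — x5 = True.
From (NOT x5 OR NOT x1) and x5 = True: x1 = False.
(x1 OR x3): since x1 = False, the clause reduces to (x3). x3 = True.
From (NOT x8 OR NOT x3) and x3 = True: x8 = False.
(x8 OR NOT x6): since x8 = False, the clause reduces to (NOT x6). x6 = False.
(x6 OR x2) with x6 = False leaves only x2, so x2 = True.

True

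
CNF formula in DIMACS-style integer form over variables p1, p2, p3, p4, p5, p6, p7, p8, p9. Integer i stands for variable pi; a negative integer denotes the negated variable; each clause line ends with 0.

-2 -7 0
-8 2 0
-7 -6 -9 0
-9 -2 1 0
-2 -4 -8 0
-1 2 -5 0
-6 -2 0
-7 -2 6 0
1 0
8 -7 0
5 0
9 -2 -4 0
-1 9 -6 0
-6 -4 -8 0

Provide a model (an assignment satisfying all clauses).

p1=T, p2=T, p3=T, p4=F, p5=T, p6=F, p7=F, p8=T, p9=F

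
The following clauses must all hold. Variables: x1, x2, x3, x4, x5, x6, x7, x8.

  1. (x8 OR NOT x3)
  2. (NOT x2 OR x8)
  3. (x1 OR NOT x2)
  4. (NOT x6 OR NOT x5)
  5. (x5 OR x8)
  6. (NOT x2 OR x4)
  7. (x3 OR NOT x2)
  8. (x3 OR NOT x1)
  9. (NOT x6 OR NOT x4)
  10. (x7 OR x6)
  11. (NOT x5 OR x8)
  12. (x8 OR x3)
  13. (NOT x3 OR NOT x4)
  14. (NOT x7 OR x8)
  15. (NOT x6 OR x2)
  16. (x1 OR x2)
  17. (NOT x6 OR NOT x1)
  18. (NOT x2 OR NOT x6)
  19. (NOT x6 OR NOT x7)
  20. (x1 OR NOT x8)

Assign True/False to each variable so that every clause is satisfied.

x1=T, x2=F, x3=T, x4=F, x5=F, x6=F, x7=T, x8=T

Set x1 = True and propagate.
  then x3 is forced to True.
  then x8 is forced to True.
  then x4 is forced to False.
  then x2 is forced to False.
  then x6 is forced to False.
  then x7 is forced to True.
x5 is now unconstrained; take x5 = False.
Check each clause:
  1. (NOT x3 OR x8) — x8 is true.
  2. (x8 OR NOT x2) — x8 is true.
  3. (NOT x2 OR x1) — x1 is true.
  4. (NOT x5 OR NOT x6) — NOT x6 is true.
  5. (x8 OR x5) — x8 is true.
  6. (x4 OR NOT x2) — NOT x2 is true.
  7. (x3 OR NOT x2) — x3 is true.
  8. (x3 OR NOT x1) — x3 is true.
  9. (NOT x6 OR NOT x4) — NOT x6 is true.
  10. (x7 OR x6) — x7 is true.
  11. (NOT x5 OR x8) — x8 is true.
  12. (x3 OR x8) — x8 is true.
  13. (NOT x3 OR NOT x4) — NOT x4 is true.
  14. (NOT x7 OR x8) — x8 is true.
  15. (NOT x6 OR x2) — NOT x6 is true.
  16. (x1 OR x2) — x1 is true.
  17. (NOT x1 OR NOT x6) — NOT x6 is true.
  18. (NOT x6 OR NOT x2) — NOT x6 is true.
  19. (NOT x7 OR NOT x6) — NOT x6 is true.
  20. (x1 OR NOT x8) — x1 is true.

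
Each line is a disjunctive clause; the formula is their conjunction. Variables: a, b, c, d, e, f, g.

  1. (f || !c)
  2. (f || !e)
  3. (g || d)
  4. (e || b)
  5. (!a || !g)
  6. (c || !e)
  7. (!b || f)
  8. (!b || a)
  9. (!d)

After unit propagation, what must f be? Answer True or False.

(!d) is a unit clause: d = False.
(g || d): since d = False, the clause reduces to (g). g = True.
In (!a || !g), !g is now false; !a must hold, so a = False.
In (!b || a), a is now false; !b must hold, so b = False.
From (e || b) and b = False: e = True.
In (!e || f), !e is now false; f must hold, so f = True.

True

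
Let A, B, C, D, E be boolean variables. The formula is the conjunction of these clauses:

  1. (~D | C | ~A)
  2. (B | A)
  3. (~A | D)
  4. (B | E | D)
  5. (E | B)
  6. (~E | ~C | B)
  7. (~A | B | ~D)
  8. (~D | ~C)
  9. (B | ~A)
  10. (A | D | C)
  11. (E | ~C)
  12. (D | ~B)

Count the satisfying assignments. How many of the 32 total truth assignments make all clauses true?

Satisfying assignments:
  A=F B=T C=F D=T E=F
  A=F B=T C=F D=T E=T
That's 2 in total.

2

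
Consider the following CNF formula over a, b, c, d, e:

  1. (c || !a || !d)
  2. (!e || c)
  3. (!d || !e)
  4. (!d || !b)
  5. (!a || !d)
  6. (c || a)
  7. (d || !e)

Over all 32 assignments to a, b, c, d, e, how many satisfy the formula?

Satisfying assignments:
  a=0 b=0 c=1 d=0 e=0
  a=0 b=0 c=1 d=1 e=0
  a=0 b=1 c=1 d=0 e=0
  a=1 b=0 c=0 d=0 e=0
  a=1 b=0 c=1 d=0 e=0
  a=1 b=1 c=0 d=0 e=0
  a=1 b=1 c=1 d=0 e=0
Count: 7.

7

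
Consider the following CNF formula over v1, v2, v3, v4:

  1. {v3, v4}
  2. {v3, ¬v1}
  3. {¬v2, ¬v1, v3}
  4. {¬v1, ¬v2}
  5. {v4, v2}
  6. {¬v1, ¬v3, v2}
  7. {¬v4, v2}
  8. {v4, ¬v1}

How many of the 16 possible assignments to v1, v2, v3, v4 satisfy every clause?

Satisfying assignments:
  v1=0 v2=1 v3=0 v4=1
  v1=0 v2=1 v3=1 v4=0
  v1=0 v2=1 v3=1 v4=1
Count: 3.

3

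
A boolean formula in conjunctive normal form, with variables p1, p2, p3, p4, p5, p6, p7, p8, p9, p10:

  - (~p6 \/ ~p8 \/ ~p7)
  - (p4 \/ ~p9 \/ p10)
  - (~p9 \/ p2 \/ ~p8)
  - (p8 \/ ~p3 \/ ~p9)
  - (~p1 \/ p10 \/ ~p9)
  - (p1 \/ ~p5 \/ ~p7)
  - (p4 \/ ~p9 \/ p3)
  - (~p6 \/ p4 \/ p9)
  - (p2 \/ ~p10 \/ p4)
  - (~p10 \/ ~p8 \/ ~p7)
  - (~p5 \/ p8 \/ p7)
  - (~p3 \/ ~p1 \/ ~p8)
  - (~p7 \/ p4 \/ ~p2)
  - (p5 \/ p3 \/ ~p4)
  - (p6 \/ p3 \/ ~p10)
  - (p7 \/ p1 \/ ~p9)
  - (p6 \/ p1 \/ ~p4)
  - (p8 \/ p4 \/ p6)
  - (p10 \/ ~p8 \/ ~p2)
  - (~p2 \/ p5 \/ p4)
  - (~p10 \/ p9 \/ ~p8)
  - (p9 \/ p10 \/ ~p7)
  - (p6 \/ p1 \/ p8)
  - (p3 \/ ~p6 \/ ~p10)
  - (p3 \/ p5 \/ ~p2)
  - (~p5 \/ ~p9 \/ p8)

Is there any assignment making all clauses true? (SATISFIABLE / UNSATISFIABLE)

SATISFIABLE

Branch on p1: take p1 = True.
For the remaining variables, p2 = False, p3 = True, p4 = True, p5 = True, p6 = False, p7 = True, p8 = False, p9 = False, p10 = True works.
So p1 = T  p2 = F  p3 = T  p4 = T  p5 = T  p6 = F  p7 = T  p8 = F  p9 = F  p10 = T is a satisfying assignment.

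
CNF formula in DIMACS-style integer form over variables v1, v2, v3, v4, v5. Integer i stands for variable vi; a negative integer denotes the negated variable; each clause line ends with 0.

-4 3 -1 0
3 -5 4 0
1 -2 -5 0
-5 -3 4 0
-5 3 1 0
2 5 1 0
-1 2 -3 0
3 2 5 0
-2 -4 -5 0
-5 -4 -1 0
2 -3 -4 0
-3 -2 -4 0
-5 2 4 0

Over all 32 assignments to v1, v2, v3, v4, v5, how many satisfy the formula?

5

The models are:
  v1=F v2=T v3=F v4=F v5=F
  v1=F v2=T v3=F v4=T v5=F
  v1=F v2=T v3=T v4=F v5=F
  v1=T v2=T v3=F v4=F v5=F
  v1=T v2=T v3=T v4=F v5=F
That's 5 in total.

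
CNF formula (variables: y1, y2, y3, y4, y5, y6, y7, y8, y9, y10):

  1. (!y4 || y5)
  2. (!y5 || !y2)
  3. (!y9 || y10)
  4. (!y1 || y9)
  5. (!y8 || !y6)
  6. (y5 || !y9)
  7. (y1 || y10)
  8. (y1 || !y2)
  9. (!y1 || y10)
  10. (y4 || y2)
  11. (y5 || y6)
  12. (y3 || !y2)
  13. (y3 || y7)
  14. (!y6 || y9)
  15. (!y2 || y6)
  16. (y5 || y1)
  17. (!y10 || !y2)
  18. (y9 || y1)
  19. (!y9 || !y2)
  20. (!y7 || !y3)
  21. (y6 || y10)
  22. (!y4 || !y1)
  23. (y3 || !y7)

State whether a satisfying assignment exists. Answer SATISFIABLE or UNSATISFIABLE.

SATISFIABLE

Pure literal: y8 appears only negated; assign y8 = False.
Branch on y1: take y1 = False.
  then y10 is forced to True.
  then y2 is forced to False.
  then y4 is forced to True.
  then y5 is forced to True.
  then y9 is forced to True.
The remaining clauses are satisfied by y3 = True, y6 = False, y7 = False.
So y1=False, y2=False, y3=True, y4=True, y5=True, y6=False, y7=False, y8=False, y9=True, y10=True is a satisfying assignment.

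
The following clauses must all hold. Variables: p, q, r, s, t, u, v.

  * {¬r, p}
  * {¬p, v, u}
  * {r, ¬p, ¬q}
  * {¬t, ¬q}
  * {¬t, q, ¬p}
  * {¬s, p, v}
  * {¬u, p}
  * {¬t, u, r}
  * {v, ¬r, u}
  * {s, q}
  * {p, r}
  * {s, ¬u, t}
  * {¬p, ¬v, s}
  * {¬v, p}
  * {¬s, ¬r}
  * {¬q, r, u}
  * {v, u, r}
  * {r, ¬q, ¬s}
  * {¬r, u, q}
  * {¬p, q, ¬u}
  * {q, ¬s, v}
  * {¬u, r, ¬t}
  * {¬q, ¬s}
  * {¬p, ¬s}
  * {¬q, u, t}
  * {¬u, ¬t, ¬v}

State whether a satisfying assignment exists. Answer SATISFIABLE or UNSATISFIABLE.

u = True:
  propagation gives p=True, q=True, r=True, t=False; an empty clause results — contradiction.
u = False:
  q = True:
    propagation gives t=False; an empty clause results — contradiction.
  q = False:
    propagation gives s=True, r=False, t=False, p=True; an empty clause results — contradiction.
Every branch closes, so no satisfying assignment exists.

UNSATISFIABLE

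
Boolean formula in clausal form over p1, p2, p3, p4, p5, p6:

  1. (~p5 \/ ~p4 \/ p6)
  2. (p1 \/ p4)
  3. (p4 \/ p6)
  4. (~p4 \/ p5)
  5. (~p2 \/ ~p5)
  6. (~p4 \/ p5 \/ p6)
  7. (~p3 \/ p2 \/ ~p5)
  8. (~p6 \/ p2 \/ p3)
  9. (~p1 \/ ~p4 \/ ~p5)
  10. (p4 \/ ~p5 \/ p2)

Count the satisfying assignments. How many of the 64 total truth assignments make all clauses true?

3

Satisfying assignments:
  p1=1 p2=0 p3=1 p4=0 p5=0 p6=1
  p1=1 p2=1 p3=0 p4=0 p5=0 p6=1
  p1=1 p2=1 p3=1 p4=0 p5=0 p6=1
That's 3 in total.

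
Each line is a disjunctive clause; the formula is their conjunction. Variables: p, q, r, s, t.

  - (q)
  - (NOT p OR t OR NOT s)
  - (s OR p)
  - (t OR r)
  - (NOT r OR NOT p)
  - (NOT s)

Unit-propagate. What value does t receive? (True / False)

True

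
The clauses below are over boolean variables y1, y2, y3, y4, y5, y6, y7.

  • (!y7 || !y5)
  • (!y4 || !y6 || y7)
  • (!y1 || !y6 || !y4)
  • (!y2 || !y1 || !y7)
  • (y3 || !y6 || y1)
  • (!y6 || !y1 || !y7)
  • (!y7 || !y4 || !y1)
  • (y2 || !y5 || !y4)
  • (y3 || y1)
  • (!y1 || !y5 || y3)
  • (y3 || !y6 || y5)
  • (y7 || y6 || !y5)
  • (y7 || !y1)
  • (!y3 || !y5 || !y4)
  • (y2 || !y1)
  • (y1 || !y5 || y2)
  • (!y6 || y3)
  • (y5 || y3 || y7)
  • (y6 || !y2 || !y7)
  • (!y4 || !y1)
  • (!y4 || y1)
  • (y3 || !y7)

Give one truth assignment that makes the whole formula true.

y1=F, y2=T, y3=T, y4=F, y5=T, y6=T, y7=F

Check each clause:
  1. (!y5 || !y7) — !y7 is true.
  2. (!y4 || y7 || !y6) — !y4 is true.
  3. (!y6 || !y1 || !y4) — !y4 is true.
  4. (!y7 || !y1 || !y2) — !y7 is true.
  5. (!y6 || y3 || y1) — y3 is true.
  6. (!y7 || !y6 || !y1) — !y7 is true.
  7. (!y1 || !y7 || !y4) — !y7 is true.
  8. (!y4 || y2 || !y5) — y2 is true.
  9. (y3 || y1) — y3 is true.
  10. (y3 || !y5 || !y1) — y3 is true.
  11. (y5 || y3 || !y6) — y3 is true.
  12. (!y5 || y6 || y7) — y6 is true.
  13. (y7 || !y1) — !y1 is true.
  14. (!y5 || !y3 || !y4) — !y4 is true.
  15. (!y1 || y2) — y2 is true.
  16. (!y5 || y1 || y2) — y2 is true.
  17. (!y6 || y3) — y3 is true.
  18. (y5 || y3 || y7) — y3 is true.
  19. (!y2 || !y7 || y6) — !y7 is true.
  20. (!y4 || !y1) — !y4 is true.
  21. (y1 || !y4) — !y4 is true.
  22. (!y7 || y3) — !y7 is true.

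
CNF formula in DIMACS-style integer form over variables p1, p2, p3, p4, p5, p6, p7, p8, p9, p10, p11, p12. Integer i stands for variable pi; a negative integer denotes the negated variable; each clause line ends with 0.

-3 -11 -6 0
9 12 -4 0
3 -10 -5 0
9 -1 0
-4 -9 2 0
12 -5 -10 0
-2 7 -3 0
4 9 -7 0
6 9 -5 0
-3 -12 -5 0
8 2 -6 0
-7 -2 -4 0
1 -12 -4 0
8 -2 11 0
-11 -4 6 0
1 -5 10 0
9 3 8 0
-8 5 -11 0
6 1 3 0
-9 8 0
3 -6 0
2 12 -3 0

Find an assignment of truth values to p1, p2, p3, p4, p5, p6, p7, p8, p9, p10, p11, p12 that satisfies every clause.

p1=T, p2=F, p3=F, p4=F, p5=T, p6=F, p7=T, p8=T, p9=T, p10=F, p11=T, p12=F

Check each clause:
  1. (~p6 \/ ~p11 \/ ~p3) — ~p3 is true.
  2. (p9 \/ ~p4 \/ p12) — p9 is true.
  3. (~p10 \/ p3 \/ ~p5) — ~p10 is true.
  4. (p9 \/ ~p1) — p9 is true.
  5. (p2 \/ ~p9 \/ ~p4) — ~p4 is true.
  6. (~p10 \/ p12 \/ ~p5) — ~p10 is true.
  7. (~p3 \/ p7 \/ ~p2) — ~p3 is true.
  8. (p4 \/ ~p7 \/ p9) — p9 is true.
  9. (p6 \/ ~p5 \/ p9) — p9 is true.
  10. (~p12 \/ ~p5 \/ ~p3) — ~p12 is true.
  11. (p8 \/ ~p6 \/ p2) — p8 is true.
  12. (~p4 \/ ~p7 \/ ~p2) — ~p4 is true.
  13. (p1 \/ ~p12 \/ ~p4) — p1 is true.
  14. (p11 \/ ~p2 \/ p8) — p8 is true.
  15. (p6 \/ ~p4 \/ ~p11) — ~p4 is true.
  16. (p10 \/ p1 \/ ~p5) — p1 is true.
  17. (p3 \/ p8 \/ p9) — p8 is true.
  18. (p5 \/ ~p11 \/ ~p8) — p5 is true.
  19. (p3 \/ p6 \/ p1) — p1 is true.
  20. (~p9 \/ p8) — p8 is true.
  21. (~p6 \/ p3) — ~p6 is true.
  22. (~p3 \/ p12 \/ p2) — ~p3 is true.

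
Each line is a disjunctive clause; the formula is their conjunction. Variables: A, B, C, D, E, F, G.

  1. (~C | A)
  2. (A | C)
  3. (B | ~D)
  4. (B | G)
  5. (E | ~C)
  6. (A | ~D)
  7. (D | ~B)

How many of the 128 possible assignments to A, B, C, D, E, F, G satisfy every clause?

Case analysis on A and B:
  A=T, B=T: F, G free; 3 ways for (C,D,E) × 2^2 = 12.
  A=T, B=F: F free; 3 ways for (C,D,E,G) × 2^1 = 6.
  A=F, B=T: a clause becomes empty — 0.
  A=F, B=F: a clause becomes empty — 0.
Total: 12 + 6 + 0 + 0 = 18.

18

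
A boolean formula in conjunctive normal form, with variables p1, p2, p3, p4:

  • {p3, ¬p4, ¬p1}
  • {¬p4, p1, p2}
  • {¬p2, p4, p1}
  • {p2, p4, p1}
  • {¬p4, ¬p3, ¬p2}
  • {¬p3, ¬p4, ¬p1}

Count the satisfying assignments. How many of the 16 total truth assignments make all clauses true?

Satisfying assignments:
  p1=0 p2=1 p3=0 p4=1
  p1=1 p2=0 p3=0 p4=0
  p1=1 p2=0 p3=1 p4=0
  p1=1 p2=1 p3=0 p4=0
  p1=1 p2=1 p3=1 p4=0
Count: 5.

5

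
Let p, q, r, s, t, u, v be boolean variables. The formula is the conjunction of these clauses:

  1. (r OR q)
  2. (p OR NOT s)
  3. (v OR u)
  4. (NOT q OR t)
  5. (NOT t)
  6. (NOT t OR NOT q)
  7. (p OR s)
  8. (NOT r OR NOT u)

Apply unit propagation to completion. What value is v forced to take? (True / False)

True

Unit clause (NOT t) sets t = False.
(t OR NOT q): since t = False, the clause reduces to (NOT q). q = False.
In (q OR r), q is now false; r must hold, so r = True.
(NOT u OR NOT r): since r = True, the clause reduces to (NOT u). u = False.
In (v OR u), u is now false; v must hold, so v = True.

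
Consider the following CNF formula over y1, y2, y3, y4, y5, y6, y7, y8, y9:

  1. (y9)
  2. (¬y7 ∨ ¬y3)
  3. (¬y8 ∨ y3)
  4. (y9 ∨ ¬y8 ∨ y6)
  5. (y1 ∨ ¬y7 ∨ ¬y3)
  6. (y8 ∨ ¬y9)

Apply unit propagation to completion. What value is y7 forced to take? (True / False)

False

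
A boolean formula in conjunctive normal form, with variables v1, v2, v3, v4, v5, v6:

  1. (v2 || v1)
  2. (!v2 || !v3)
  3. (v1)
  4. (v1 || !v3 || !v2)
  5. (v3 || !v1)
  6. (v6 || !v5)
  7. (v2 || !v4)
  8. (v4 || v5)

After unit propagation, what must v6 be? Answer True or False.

Unit clause (v1) sets v1 = True.
From (!v1 || v3) and v1 = True: v3 = True.
In (!v3 || !v2), !v3 is now false; !v2 must hold, so v2 = False.
(!v4 || v2): since v2 = False, the clause reduces to (!v4). v4 = False.
From (v5 || v4) and v4 = False: v5 = True.
(!v5 || v6) with v5 = True leaves only v6, so v6 = True.

True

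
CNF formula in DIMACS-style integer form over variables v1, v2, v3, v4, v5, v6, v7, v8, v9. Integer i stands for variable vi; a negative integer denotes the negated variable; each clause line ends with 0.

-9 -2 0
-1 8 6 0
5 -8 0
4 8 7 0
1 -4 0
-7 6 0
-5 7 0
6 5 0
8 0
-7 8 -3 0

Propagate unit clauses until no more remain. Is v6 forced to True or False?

True

(v8) stands alone — v8 = True.
From (¬v8 ∨ v5) and v8 = True: v5 = True.
From (v7 ∨ ¬v5) and v5 = True: v7 = True.
(v6 ∨ ¬v7) with v7 = True leaves only v6, so v6 = True.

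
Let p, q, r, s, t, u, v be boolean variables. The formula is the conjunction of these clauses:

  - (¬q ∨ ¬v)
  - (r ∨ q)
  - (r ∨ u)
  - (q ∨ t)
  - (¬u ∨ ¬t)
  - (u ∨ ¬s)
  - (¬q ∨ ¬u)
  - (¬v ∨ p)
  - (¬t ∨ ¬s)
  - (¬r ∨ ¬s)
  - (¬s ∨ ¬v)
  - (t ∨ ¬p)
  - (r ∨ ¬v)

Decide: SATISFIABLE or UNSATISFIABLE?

SATISFIABLE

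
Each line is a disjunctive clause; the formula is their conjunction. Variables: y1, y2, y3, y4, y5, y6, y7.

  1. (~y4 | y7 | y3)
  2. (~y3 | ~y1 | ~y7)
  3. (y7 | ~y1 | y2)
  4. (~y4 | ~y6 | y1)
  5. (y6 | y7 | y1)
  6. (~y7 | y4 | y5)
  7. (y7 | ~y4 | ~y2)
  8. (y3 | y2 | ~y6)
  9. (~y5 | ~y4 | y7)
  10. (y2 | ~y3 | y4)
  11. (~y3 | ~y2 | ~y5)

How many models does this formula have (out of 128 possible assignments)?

28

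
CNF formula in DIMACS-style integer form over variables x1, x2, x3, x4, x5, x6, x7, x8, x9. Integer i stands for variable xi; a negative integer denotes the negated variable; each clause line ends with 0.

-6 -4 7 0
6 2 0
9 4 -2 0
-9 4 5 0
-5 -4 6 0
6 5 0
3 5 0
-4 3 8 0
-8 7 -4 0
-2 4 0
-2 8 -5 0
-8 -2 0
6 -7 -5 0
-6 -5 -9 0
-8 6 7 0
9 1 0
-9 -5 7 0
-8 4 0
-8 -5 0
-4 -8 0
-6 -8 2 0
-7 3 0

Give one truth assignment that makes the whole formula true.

x1=1, x2=1, x3=1, x4=1, x5=0, x6=1, x7=1, x8=0, x9=1

Check each clause:
  1. (NOT x6 OR x7 OR NOT x4) — x7 is true.
  2. (x6 OR x2) — x2 is true.
  3. (x4 OR NOT x2 OR x9) — x9 is true.
  4. (NOT x9 OR x5 OR x4) — x4 is true.
  5. (NOT x4 OR NOT x5 OR x6) — NOT x5 is true.
  6. (x5 OR x6) — x6 is true.
  7. (x5 OR x3) — x3 is true.
  8. (x3 OR x8 OR NOT x4) — x3 is true.
  9. (NOT x4 OR NOT x8 OR x7) — NOT x8 is true.
  10. (x4 OR NOT x2) — x4 is true.
  11. (x8 OR NOT x5 OR NOT x2) — NOT x5 is true.
  12. (NOT x8 OR NOT x2) — NOT x8 is true.
  13. (x6 OR NOT x5 OR NOT x7) — NOT x5 is true.
  14. (NOT x6 OR NOT x5 OR NOT x9) — NOT x5 is true.
  15. (NOT x8 OR x6 OR x7) — NOT x8 is true.
  16. (x9 OR x1) — x9 is true.
  17. (NOT x5 OR x7 OR NOT x9) — NOT x5 is true.
  18. (x4 OR NOT x8) — NOT x8 is true.
  19. (NOT x5 OR NOT x8) — NOT x8 is true.
  20. (NOT x4 OR NOT x8) — NOT x8 is true.
  21. (NOT x8 OR x2 OR NOT x6) — NOT x8 is true.
  22. (NOT x7 OR x3) — x3 is true.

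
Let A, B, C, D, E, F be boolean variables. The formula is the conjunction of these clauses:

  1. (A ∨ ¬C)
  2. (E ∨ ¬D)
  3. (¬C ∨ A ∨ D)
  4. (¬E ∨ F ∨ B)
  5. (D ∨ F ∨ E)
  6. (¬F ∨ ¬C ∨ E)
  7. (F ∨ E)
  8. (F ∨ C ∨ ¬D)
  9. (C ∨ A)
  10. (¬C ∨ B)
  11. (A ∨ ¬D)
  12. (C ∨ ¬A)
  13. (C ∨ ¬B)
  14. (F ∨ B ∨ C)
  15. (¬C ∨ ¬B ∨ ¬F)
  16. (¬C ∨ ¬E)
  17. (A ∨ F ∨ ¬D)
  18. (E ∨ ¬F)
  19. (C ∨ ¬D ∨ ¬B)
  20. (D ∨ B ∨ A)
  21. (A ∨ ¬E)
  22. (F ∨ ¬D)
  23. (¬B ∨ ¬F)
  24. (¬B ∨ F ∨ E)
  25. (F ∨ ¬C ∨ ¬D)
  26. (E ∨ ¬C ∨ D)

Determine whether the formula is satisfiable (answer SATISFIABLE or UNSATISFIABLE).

UNSATISFIABLE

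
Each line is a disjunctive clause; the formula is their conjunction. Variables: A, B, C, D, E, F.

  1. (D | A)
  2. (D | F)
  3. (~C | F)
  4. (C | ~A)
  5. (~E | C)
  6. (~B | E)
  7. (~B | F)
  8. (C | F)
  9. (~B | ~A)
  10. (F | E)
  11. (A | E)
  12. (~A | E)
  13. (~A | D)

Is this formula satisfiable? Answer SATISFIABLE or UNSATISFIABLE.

SATISFIABLE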